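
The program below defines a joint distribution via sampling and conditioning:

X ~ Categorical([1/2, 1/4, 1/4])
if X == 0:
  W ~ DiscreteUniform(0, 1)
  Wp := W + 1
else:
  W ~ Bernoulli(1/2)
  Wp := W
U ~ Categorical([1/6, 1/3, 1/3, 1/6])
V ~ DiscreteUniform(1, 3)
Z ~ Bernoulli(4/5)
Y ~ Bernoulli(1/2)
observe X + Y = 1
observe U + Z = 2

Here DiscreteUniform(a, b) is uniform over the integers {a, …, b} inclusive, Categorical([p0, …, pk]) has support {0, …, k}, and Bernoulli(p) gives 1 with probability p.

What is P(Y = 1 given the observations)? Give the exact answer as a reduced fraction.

P(Y = 1 | obs) = 2/3

Enumerate traces; 24 have nonzero weight after conditioning:
  (X=0, W=0, U=1, V=1, Z=1, Y=1) weight 1/90
  (X=0, W=0, U=1, V=2, Z=1, Y=1) weight 1/90
  (X=0, W=0, U=1, V=3, Z=1, Y=1) weight 1/90
  (X=0, W=0, U=2, V=1, Z=0, Y=1) weight 1/360
  (X=0, W=0, U=2, V=2, Z=0, Y=1) weight 1/360
  (X=0, W=0, U=2, V=3, Z=0, Y=1) weight 1/360
  (X=0, W=1, U=1, V=1, Z=1, Y=1) weight 1/90
  (X=0, W=1, U=1, V=2, Z=1, Y=1) weight 1/90
  (X=1, W=0, U=1, V=1, Z=1, Y=0) weight 1/180
  … 15 more
Group by Y:
  weight(Y=0) = 1/24
  weight(Y=1) = 1/12
Total weight = 1/24 + 1/12 = 1/8
P(Y=0 | obs) = 1/24 / 1/8 = 1/3
P(Y=1 | obs) = 1/12 / 1/8 = 2/3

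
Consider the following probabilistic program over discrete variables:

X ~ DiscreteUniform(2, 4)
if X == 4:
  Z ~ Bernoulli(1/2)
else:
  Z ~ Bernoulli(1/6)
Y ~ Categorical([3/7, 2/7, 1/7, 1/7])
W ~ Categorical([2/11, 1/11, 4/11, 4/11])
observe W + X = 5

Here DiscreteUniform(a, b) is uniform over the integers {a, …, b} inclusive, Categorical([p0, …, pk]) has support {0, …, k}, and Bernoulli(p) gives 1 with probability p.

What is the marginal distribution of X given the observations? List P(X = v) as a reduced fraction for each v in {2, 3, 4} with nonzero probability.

P(X=2) = 4/9, P(X=3) = 4/9, P(X=4) = 1/9

Enumerate traces; 24 have nonzero weight after conditioning:
  (X=2, Z=0, Y=0, W=3) weight 10/231
  (X=2, Z=0, Y=1, W=3) weight 20/693
  (X=2, Z=0, Y=2, W=3) weight 10/693
  (X=2, Z=0, Y=3, W=3) weight 10/693
  (X=2, Z=1, Y=0, W=3) weight 2/231
  (X=2, Z=1, Y=1, W=3) weight 4/693
  (X=2, Z=1, Y=2, W=3) weight 2/693
  (X=2, Z=1, Y=3, W=3) weight 2/693
  (X=3, Z=0, Y=0, W=2) weight 10/231
  (X=4, Z=0, Y=0, W=1) weight 1/154
  … 14 more
Group by X:
  weight(X=2) = 4/33
  weight(X=3) = 4/33
  weight(X=4) = 1/33
Total weight = 4/33 + 4/33 + 1/33 = 3/11
P(X=2 | obs) = 4/33 / 3/11 = 4/9
P(X=3 | obs) = 4/33 / 3/11 = 4/9
P(X=4 | obs) = 1/33 / 3/11 = 1/9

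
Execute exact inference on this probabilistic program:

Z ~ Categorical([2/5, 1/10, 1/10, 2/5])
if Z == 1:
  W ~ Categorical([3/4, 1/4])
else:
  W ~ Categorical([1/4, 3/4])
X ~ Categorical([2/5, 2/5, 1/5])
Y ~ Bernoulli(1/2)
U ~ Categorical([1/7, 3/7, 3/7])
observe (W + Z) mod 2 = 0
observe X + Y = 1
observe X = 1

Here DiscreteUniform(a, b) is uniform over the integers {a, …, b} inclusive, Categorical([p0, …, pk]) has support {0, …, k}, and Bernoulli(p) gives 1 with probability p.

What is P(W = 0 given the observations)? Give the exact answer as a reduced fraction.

Enumerate traces; 12 have nonzero weight after conditioning:
  (Z=0, W=0, X=1, Y=0, U=0) weight 1/350
  (Z=0, W=0, X=1, Y=0, U=1) weight 3/350
  (Z=0, W=0, X=1, Y=0, U=2) weight 3/350
  (Z=1, W=1, X=1, Y=0, U=0) weight 1/1400
  (Z=1, W=1, X=1, Y=0, U=1) weight 3/1400
  (Z=1, W=1, X=1, Y=0, U=2) weight 3/1400
  (Z=2, W=0, X=1, Y=0, U=0) weight 1/1400
  (Z=2, W=0, X=1, Y=0, U=1) weight 3/1400
  … 4 more
Group by W:
  weight(W=0) = 1/40
  weight(W=1) = 13/200
Total weight = 1/40 + 13/200 = 9/100
P(W=0 | obs) = 1/40 / 9/100 = 5/18
P(W=1 | obs) = 13/200 / 9/100 = 13/18

P(W = 0 | obs) = 5/18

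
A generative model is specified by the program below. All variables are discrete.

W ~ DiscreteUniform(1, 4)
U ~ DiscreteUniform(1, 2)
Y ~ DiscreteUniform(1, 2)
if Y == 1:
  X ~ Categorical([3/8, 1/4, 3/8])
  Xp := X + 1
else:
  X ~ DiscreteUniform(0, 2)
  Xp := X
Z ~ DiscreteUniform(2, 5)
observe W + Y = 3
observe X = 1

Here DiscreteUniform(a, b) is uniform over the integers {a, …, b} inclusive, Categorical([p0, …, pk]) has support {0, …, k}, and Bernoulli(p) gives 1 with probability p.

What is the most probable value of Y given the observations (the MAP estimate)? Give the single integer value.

Enumerate traces; 16 have nonzero weight after conditioning:
  (W=1, U=1, Y=2, X=1, Z=2) weight 1/192
  (W=1, U=1, Y=2, X=1, Z=3) weight 1/192
  (W=1, U=1, Y=2, X=1, Z=4) weight 1/192
  (W=1, U=1, Y=2, X=1, Z=5) weight 1/192
  (W=1, U=2, Y=2, X=1, Z=2) weight 1/192
  (W=1, U=2, Y=2, X=1, Z=3) weight 1/192
  (W=1, U=2, Y=2, X=1, Z=4) weight 1/192
  (W=1, U=2, Y=2, X=1, Z=5) weight 1/192
  (W=2, U=1, Y=1, X=1, Z=2) weight 1/256
  … 7 more
Group by Y:
  weight(Y=1) = 1/32
  weight(Y=2) = 1/24
Total weight = 1/32 + 1/24 = 7/96
P(Y=1 | obs) = 1/32 / 7/96 = 3/7
P(Y=2 | obs) = 1/24 / 7/96 = 4/7
argmax = 2

argmax_v P(Y = v | obs) = 2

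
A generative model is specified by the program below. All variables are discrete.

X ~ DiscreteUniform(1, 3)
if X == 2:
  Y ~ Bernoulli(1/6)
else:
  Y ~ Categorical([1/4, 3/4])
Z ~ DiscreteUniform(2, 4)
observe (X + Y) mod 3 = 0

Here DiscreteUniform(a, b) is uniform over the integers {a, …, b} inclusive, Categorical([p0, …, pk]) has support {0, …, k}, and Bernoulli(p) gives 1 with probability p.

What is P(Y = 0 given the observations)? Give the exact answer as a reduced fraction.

Enumerate traces; 6 have nonzero weight after conditioning:
  (X=2, Y=1, Z=2) weight 1/54
  (X=2, Y=1, Z=3) weight 1/54
  (X=2, Y=1, Z=4) weight 1/54
  (X=3, Y=0, Z=2) weight 1/36
  (X=3, Y=0, Z=3) weight 1/36
  (X=3, Y=0, Z=4) weight 1/36
Group by Y:
  weight(Y=0) = 1/12
  weight(Y=1) = 1/18
Total weight = 1/12 + 1/18 = 5/36
P(Y=0 | obs) = 1/12 / 5/36 = 3/5
P(Y=1 | obs) = 1/18 / 5/36 = 2/5

P(Y = 0 | obs) = 3/5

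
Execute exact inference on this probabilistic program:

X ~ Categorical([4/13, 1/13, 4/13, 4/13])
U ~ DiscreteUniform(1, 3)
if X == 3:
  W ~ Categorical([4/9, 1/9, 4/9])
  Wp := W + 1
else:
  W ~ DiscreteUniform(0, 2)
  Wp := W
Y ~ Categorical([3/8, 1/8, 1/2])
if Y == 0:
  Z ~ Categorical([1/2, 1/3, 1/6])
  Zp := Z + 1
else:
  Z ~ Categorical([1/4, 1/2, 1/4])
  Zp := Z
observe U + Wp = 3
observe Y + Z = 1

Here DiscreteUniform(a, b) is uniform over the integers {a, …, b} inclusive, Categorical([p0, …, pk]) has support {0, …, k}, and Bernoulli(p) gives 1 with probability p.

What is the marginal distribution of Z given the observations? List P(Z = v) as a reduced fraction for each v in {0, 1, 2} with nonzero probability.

Enumerate traces; 22 have nonzero weight after conditioning:
  (X=0, U=1, W=2, Y=0, Z=1) weight 1/234
  (X=0, U=1, W=2, Y=1, Z=0) weight 1/936
  (X=0, U=2, W=1, Y=0, Z=1) weight 1/234
  (X=0, U=2, W=1, Y=1, Z=0) weight 1/936
  (X=0, U=3, W=0, Y=0, Z=1) weight 1/234
  (X=0, U=3, W=0, Y=1, Z=0) weight 1/936
  (X=1, U=1, W=2, Y=0, Z=1) weight 1/936
  (X=1, U=1, W=2, Y=1, Z=0) weight 1/3744
  … 14 more
Group by Z:
  weight(Z=0) = 101/11232
  weight(Z=1) = 101/2808
Total weight = 101/11232 + 101/2808 = 505/11232
P(Z=0 | obs) = 101/11232 / 505/11232 = 1/5
P(Z=1 | obs) = 101/2808 / 505/11232 = 4/5

P(Z=0) = 1/5, P(Z=1) = 4/5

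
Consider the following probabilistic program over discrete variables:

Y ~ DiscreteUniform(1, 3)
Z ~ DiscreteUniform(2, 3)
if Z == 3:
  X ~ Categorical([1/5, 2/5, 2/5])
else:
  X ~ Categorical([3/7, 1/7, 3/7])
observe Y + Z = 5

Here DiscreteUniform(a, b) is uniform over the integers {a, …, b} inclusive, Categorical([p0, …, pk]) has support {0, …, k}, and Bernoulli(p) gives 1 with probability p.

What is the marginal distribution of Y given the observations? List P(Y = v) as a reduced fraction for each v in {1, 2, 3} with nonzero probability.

Enumerate traces; 6 have nonzero weight after conditioning:
  (Y=2, Z=3, X=0) weight 1/30
  (Y=2, Z=3, X=1) weight 1/15
  (Y=2, Z=3, X=2) weight 1/15
  (Y=3, Z=2, X=0) weight 1/14
  (Y=3, Z=2, X=1) weight 1/42
  (Y=3, Z=2, X=2) weight 1/14
Group by Y:
  weight(Y=2) = 1/6
  weight(Y=3) = 1/6
Total weight = 1/6 + 1/6 = 1/3
P(Y=2 | obs) = 1/6 / 1/3 = 1/2
P(Y=3 | obs) = 1/6 / 1/3 = 1/2

P(Y=2) = 1/2, P(Y=3) = 1/2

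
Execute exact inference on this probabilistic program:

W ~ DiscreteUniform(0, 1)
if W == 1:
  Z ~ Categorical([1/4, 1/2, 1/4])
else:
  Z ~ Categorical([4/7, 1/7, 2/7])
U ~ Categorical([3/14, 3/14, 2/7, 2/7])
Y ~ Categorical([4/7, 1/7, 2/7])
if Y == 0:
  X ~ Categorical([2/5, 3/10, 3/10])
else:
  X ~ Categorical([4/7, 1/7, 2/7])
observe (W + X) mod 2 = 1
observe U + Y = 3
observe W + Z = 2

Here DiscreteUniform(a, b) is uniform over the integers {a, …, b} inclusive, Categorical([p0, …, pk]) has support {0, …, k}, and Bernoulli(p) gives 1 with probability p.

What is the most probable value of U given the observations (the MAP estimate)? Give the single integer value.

argmax_v P(U = v | obs) = 3

Enumerate traces; 9 have nonzero weight after conditioning:
  (W=0, Z=2, U=1, Y=2, X=1) weight 3/2401
  (W=0, Z=2, U=2, Y=1, X=1) weight 2/2401
  (W=0, Z=2, U=3, Y=0, X=1) weight 12/1715
  (W=1, Z=1, U=1, Y=2, X=0) weight 3/343
  (W=1, Z=1, U=1, Y=2, X=2) weight 3/686
  (W=1, Z=1, U=2, Y=1, X=0) weight 2/343
  (W=1, Z=1, U=2, Y=1, X=2) weight 1/343
  (W=1, Z=1, U=3, Y=0, X=0) weight 4/245
  … 1 more
Group by U:
  weight(U=1) = 69/4802
  weight(U=2) = 23/2401
  weight(U=3) = 61/1715
Total weight = 69/4802 + 23/2401 + 61/1715 = 1429/24010
P(U=1 | obs) = 69/4802 / 1429/24010 = 345/1429
P(U=2 | obs) = 23/2401 / 1429/24010 = 230/1429
P(U=3 | obs) = 61/1715 / 1429/24010 = 854/1429
argmax = 3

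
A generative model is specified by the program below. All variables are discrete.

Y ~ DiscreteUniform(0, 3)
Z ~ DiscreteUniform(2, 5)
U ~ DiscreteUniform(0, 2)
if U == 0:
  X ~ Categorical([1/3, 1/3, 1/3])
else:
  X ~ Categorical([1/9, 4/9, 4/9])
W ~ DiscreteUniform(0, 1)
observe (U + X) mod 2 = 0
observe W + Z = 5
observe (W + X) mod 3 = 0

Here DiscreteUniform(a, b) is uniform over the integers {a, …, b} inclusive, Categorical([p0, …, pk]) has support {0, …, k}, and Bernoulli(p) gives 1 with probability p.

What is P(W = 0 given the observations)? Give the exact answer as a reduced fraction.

Enumerate traces; 16 have nonzero weight after conditioning:
  (Y=0, Z=4, U=0, X=2, W=1) weight 1/288
  (Y=0, Z=4, U=2, X=2, W=1) weight 1/216
  (Y=0, Z=5, U=0, X=0, W=0) weight 1/288
  (Y=0, Z=5, U=2, X=0, W=0) weight 1/864
  (Y=1, Z=4, U=0, X=2, W=1) weight 1/288
  (Y=1, Z=4, U=2, X=2, W=1) weight 1/216
  (Y=1, Z=5, U=0, X=0, W=0) weight 1/288
  (Y=1, Z=5, U=2, X=0, W=0) weight 1/864
  … 8 more
Group by W:
  weight(W=0) = 1/54
  weight(W=1) = 7/216
Total weight = 1/54 + 7/216 = 11/216
P(W=0 | obs) = 1/54 / 11/216 = 4/11
P(W=1 | obs) = 7/216 / 11/216 = 7/11

P(W = 0 | obs) = 4/11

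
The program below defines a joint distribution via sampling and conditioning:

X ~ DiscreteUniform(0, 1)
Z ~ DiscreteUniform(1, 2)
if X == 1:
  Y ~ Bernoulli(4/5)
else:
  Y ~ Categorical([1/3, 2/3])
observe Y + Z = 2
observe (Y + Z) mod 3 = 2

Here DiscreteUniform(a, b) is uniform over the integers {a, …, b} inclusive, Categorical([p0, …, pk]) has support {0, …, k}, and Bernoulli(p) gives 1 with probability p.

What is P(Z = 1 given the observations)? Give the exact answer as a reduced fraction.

Enumerate traces; 4 have nonzero weight after conditioning:
  (X=0, Z=1, Y=1) weight 1/6
  (X=0, Z=2, Y=0) weight 1/12
  (X=1, Z=1, Y=1) weight 1/5
  (X=1, Z=2, Y=0) weight 1/20
Group by Z:
  weight(Z=1) = 11/30
  weight(Z=2) = 2/15
Total weight = 11/30 + 2/15 = 1/2
P(Z=1 | obs) = 11/30 / 1/2 = 11/15
P(Z=2 | obs) = 2/15 / 1/2 = 4/15

P(Z = 1 | obs) = 11/15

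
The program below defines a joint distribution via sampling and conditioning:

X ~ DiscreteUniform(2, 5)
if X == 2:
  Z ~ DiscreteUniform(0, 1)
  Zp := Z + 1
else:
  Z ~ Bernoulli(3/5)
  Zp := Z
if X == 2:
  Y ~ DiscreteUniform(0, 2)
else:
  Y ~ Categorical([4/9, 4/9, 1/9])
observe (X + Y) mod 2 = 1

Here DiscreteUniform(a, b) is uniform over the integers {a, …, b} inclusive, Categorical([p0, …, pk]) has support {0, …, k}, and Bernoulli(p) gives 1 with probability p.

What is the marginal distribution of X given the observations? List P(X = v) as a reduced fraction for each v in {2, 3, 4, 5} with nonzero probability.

Enumerate traces; 12 have nonzero weight after conditioning:
  (X=2, Z=0, Y=1) weight 1/24
  (X=2, Z=1, Y=1) weight 1/24
  (X=3, Z=0, Y=0) weight 2/45
  (X=3, Z=0, Y=2) weight 1/90
  (X=3, Z=1, Y=0) weight 1/15
  (X=3, Z=1, Y=2) weight 1/60
  (X=4, Z=0, Y=1) weight 2/45
  (X=4, Z=1, Y=1) weight 1/15
  (X=5, Z=0, Y=0) weight 2/45
  … 3 more
Group by X:
  weight(X=2) = 1/12
  weight(X=3) = 5/36
  weight(X=4) = 1/9
  weight(X=5) = 5/36
Total weight = 1/12 + 5/36 + 1/9 + 5/36 = 17/36
P(X=2 | obs) = 1/12 / 17/36 = 3/17
P(X=3 | obs) = 5/36 / 17/36 = 5/17
P(X=4 | obs) = 1/9 / 17/36 = 4/17
P(X=5 | obs) = 5/36 / 17/36 = 5/17

P(X=2) = 3/17, P(X=3) = 5/17, P(X=4) = 4/17, P(X=5) = 5/17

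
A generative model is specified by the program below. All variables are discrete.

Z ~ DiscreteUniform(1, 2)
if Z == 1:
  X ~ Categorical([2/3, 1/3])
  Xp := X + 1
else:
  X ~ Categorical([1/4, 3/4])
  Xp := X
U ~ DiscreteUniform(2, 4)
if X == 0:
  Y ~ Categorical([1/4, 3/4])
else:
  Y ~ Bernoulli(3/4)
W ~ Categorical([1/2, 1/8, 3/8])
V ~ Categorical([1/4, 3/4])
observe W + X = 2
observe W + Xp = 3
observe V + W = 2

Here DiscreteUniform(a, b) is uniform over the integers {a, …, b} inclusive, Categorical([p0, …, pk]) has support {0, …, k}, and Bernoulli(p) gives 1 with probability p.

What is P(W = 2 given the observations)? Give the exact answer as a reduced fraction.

Enumerate traces; 12 have nonzero weight after conditioning:
  (Z=1, X=0, U=2, Y=0, W=2, V=0) weight 1/384
  (Z=1, X=0, U=2, Y=1, W=2, V=0) weight 1/128
  (Z=1, X=0, U=3, Y=0, W=2, V=0) weight 1/384
  (Z=1, X=0, U=3, Y=1, W=2, V=0) weight 1/128
  (Z=1, X=0, U=4, Y=0, W=2, V=0) weight 1/384
  (Z=1, X=0, U=4, Y=1, W=2, V=0) weight 1/128
  (Z=1, X=1, U=2, Y=0, W=1, V=1) weight 1/768
  (Z=1, X=1, U=2, Y=1, W=1, V=1) weight 1/256
  … 4 more
Group by W:
  weight(W=1) = 1/64
  weight(W=2) = 1/32
Total weight = 1/64 + 1/32 = 3/64
P(W=1 | obs) = 1/64 / 3/64 = 1/3
P(W=2 | obs) = 1/32 / 3/64 = 2/3

P(W = 2 | obs) = 2/3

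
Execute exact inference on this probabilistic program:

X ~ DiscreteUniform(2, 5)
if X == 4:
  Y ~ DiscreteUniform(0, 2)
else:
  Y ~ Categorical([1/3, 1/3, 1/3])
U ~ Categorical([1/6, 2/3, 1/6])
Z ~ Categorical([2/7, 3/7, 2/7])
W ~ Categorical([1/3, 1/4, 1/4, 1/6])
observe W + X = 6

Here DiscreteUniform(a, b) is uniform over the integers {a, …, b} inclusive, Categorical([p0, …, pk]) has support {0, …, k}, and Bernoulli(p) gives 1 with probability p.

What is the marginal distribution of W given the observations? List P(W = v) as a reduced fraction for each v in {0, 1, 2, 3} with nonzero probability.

P(W=1) = 3/8, P(W=2) = 3/8, P(W=3) = 1/4

Enumerate traces; 81 have nonzero weight after conditioning:
  (X=3, Y=0, U=0, Z=0, W=3) weight 1/1512
  (X=3, Y=0, U=0, Z=1, W=3) weight 1/1008
  (X=3, Y=0, U=0, Z=2, W=3) weight 1/1512
  (X=3, Y=0, U=1, Z=0, W=3) weight 1/378
  (X=3, Y=0, U=1, Z=1, W=3) weight 1/252
  (X=3, Y=0, U=1, Z=2, W=3) weight 1/378
  (X=3, Y=0, U=2, Z=0, W=3) weight 1/1512
  (X=3, Y=0, U=2, Z=1, W=3) weight 1/1008
  (X=4, Y=0, U=0, Z=0, W=2) weight 1/1008
  (X=5, Y=0, U=0, Z=0, W=1) weight 1/1008
  … 71 more
Group by W:
  weight(W=1) = 1/16
  weight(W=2) = 1/16
  weight(W=3) = 1/24
Total weight = 1/16 + 1/16 + 1/24 = 1/6
P(W=1 | obs) = 1/16 / 1/6 = 3/8
P(W=2 | obs) = 1/16 / 1/6 = 3/8
P(W=3 | obs) = 1/24 / 1/6 = 1/4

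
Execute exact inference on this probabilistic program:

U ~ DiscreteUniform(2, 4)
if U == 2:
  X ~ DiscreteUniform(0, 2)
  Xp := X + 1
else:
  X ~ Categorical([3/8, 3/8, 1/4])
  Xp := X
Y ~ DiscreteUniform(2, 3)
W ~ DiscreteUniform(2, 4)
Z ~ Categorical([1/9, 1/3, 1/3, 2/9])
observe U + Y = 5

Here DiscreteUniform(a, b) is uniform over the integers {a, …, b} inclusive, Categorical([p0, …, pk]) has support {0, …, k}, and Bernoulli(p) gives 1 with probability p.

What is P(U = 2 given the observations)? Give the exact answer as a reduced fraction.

Enumerate traces; 72 have nonzero weight after conditioning:
  (U=2, X=0, Y=3, W=2, Z=0) weight 1/486
  (U=2, X=0, Y=3, W=2, Z=1) weight 1/162
  (U=2, X=0, Y=3, W=2, Z=2) weight 1/162
  (U=2, X=0, Y=3, W=2, Z=3) weight 1/243
  (U=2, X=0, Y=3, W=3, Z=0) weight 1/486
  (U=2, X=0, Y=3, W=3, Z=1) weight 1/162
  (U=2, X=0, Y=3, W=3, Z=2) weight 1/162
  (U=2, X=0, Y=3, W=3, Z=3) weight 1/243
  (U=3, X=0, Y=2, W=2, Z=0) weight 1/432
  … 63 more
Group by U:
  weight(U=2) = 1/6
  weight(U=3) = 1/6
Total weight = 1/6 + 1/6 = 1/3
P(U=2 | obs) = 1/6 / 1/3 = 1/2
P(U=3 | obs) = 1/6 / 1/3 = 1/2

P(U = 2 | obs) = 1/2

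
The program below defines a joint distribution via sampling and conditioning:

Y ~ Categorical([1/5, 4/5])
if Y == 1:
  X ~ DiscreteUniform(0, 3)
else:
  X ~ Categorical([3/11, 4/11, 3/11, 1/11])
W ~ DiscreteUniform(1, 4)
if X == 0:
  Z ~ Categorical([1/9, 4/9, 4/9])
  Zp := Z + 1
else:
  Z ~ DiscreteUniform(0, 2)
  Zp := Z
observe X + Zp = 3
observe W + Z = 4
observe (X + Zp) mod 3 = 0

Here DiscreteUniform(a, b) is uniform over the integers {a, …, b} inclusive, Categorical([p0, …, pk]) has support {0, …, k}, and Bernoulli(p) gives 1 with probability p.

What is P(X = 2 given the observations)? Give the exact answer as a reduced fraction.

P(X = 2 | obs) = 42/179

Enumerate traces; 8 have nonzero weight after conditioning:
  (Y=0, X=0, W=2, Z=2) weight 1/165
  (Y=0, X=1, W=2, Z=2) weight 1/165
  (Y=0, X=2, W=3, Z=1) weight 1/220
  (Y=0, X=3, W=4, Z=0) weight 1/660
  (Y=1, X=0, W=2, Z=2) weight 1/45
  (Y=1, X=1, W=2, Z=2) weight 1/60
  (Y=1, X=2, W=3, Z=1) weight 1/60
  (Y=1, X=3, W=4, Z=0) weight 1/60
Group by X:
  weight(X=0) = 14/495
  weight(X=1) = 1/44
  weight(X=2) = 7/330
  weight(X=3) = 1/55
Total weight = 14/495 + 1/44 + 7/330 + 1/55 = 179/1980
P(X=0 | obs) = 14/495 / 179/1980 = 56/179
P(X=1 | obs) = 1/44 / 179/1980 = 45/179
P(X=2 | obs) = 7/330 / 179/1980 = 42/179
P(X=3 | obs) = 1/55 / 179/1980 = 36/179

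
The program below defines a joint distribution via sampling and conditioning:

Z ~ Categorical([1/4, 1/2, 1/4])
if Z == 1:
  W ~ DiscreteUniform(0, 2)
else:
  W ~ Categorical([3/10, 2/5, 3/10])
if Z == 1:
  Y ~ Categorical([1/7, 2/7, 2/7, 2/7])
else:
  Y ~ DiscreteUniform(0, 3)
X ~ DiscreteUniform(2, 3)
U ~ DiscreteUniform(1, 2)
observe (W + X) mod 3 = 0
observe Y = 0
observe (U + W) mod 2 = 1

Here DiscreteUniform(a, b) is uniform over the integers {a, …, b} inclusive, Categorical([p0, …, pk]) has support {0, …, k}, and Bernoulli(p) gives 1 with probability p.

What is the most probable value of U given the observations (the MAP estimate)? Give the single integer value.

Enumerate traces; 6 have nonzero weight after conditioning:
  (Z=0, W=0, Y=0, X=3, U=1) weight 3/640
  (Z=0, W=1, Y=0, X=2, U=2) weight 1/160
  (Z=1, W=0, Y=0, X=3, U=1) weight 1/168
  (Z=1, W=1, Y=0, X=2, U=2) weight 1/168
  (Z=2, W=0, Y=0, X=3, U=1) weight 3/640
  (Z=2, W=1, Y=0, X=2, U=2) weight 1/160
Group by U:
  weight(U=1) = 103/6720
  weight(U=2) = 31/1680
Total weight = 103/6720 + 31/1680 = 227/6720
P(U=1 | obs) = 103/6720 / 227/6720 = 103/227
P(U=2 | obs) = 31/1680 / 227/6720 = 124/227
argmax = 2

argmax_v P(U = v | obs) = 2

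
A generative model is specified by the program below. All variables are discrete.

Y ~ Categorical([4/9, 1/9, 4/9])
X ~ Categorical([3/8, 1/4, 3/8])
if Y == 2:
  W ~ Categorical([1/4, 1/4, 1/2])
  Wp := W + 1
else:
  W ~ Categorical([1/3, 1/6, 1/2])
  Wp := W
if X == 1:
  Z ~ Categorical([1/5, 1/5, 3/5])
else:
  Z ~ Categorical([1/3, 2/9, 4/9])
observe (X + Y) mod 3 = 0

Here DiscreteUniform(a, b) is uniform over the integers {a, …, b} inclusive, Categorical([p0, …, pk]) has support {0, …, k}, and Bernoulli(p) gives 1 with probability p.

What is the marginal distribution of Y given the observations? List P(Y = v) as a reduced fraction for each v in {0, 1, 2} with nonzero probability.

Enumerate traces; 27 have nonzero weight after conditioning:
  (Y=0, X=0, W=0, Z=0) weight 1/54
  (Y=0, X=0, W=0, Z=1) weight 1/81
  (Y=0, X=0, W=0, Z=2) weight 2/81
  (Y=0, X=0, W=1, Z=0) weight 1/108
  (Y=0, X=0, W=1, Z=1) weight 1/162
  (Y=0, X=0, W=1, Z=2) weight 1/81
  (Y=0, X=0, W=2, Z=0) weight 1/36
  (Y=0, X=0, W=2, Z=1) weight 1/54
  (Y=1, X=2, W=0, Z=0) weight 1/216
  (Y=2, X=1, W=0, Z=0) weight 1/180
  … 17 more
Group by Y:
  weight(Y=0) = 1/6
  weight(Y=1) = 1/24
  weight(Y=2) = 1/9
Total weight = 1/6 + 1/24 + 1/9 = 23/72
P(Y=0 | obs) = 1/6 / 23/72 = 12/23
P(Y=1 | obs) = 1/24 / 23/72 = 3/23
P(Y=2 | obs) = 1/9 / 23/72 = 8/23

P(Y=0) = 12/23, P(Y=1) = 3/23, P(Y=2) = 8/23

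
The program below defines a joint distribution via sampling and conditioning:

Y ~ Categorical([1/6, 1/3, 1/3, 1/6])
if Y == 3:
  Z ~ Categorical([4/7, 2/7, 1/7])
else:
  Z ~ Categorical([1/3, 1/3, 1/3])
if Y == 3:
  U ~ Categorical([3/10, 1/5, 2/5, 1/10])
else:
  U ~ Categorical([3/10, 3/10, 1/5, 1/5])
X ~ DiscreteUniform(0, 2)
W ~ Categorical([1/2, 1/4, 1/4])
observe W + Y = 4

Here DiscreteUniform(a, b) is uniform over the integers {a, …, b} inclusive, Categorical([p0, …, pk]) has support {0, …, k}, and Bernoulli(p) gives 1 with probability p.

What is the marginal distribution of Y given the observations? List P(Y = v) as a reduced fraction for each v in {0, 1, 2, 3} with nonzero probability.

Enumerate traces; 72 have nonzero weight after conditioning:
  (Y=2, Z=0, U=0, X=0, W=2) weight 1/360
  (Y=2, Z=0, U=0, X=1, W=2) weight 1/360
  (Y=2, Z=0, U=0, X=2, W=2) weight 1/360
  (Y=2, Z=0, U=1, X=0, W=2) weight 1/360
  (Y=2, Z=0, U=1, X=1, W=2) weight 1/360
  (Y=2, Z=0, U=1, X=2, W=2) weight 1/360
  (Y=2, Z=0, U=2, X=0, W=2) weight 1/540
  (Y=2, Z=0, U=2, X=1, W=2) weight 1/540
  (Y=3, Z=0, U=0, X=0, W=1) weight 1/420
  … 63 more
Group by Y:
  weight(Y=2) = 1/12
  weight(Y=3) = 1/24
Total weight = 1/12 + 1/24 = 1/8
P(Y=2 | obs) = 1/12 / 1/8 = 2/3
P(Y=3 | obs) = 1/24 / 1/8 = 1/3

P(Y=2) = 2/3, P(Y=3) = 1/3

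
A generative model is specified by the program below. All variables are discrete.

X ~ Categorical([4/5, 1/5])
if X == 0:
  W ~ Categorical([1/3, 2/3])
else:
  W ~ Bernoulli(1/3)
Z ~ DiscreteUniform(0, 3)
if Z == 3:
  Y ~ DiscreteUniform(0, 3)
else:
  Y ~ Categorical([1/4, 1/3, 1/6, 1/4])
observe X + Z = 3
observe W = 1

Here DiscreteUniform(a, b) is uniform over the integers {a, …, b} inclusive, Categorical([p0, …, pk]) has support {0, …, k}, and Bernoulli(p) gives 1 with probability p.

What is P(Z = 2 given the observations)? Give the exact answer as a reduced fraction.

Enumerate traces; 8 have nonzero weight after conditioning:
  (X=0, W=1, Z=3, Y=0) weight 1/30
  (X=0, W=1, Z=3, Y=1) weight 1/30
  (X=0, W=1, Z=3, Y=2) weight 1/30
  (X=0, W=1, Z=3, Y=3) weight 1/30
  (X=1, W=1, Z=2, Y=0) weight 1/240
  (X=1, W=1, Z=2, Y=1) weight 1/180
  (X=1, W=1, Z=2, Y=2) weight 1/360
  (X=1, W=1, Z=2, Y=3) weight 1/240
Group by Z:
  weight(Z=2) = 1/60
  weight(Z=3) = 2/15
Total weight = 1/60 + 2/15 = 3/20
P(Z=2 | obs) = 1/60 / 3/20 = 1/9
P(Z=3 | obs) = 2/15 / 3/20 = 8/9

P(Z = 2 | obs) = 1/9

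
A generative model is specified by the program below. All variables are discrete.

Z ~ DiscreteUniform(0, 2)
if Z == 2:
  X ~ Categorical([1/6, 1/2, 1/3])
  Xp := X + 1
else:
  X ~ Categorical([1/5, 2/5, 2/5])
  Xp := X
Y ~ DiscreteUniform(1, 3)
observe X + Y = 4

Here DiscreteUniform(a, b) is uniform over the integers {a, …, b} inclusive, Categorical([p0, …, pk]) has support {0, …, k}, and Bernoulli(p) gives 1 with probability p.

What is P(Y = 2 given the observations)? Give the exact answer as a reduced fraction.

Enumerate traces; 6 have nonzero weight after conditioning:
  (Z=0, X=1, Y=3) weight 2/45
  (Z=0, X=2, Y=2) weight 2/45
  (Z=1, X=1, Y=3) weight 2/45
  (Z=1, X=2, Y=2) weight 2/45
  (Z=2, X=1, Y=3) weight 1/18
  (Z=2, X=2, Y=2) weight 1/27
Group by Y:
  weight(Y=2) = 17/135
  weight(Y=3) = 13/90
Total weight = 17/135 + 13/90 = 73/270
P(Y=2 | obs) = 17/135 / 73/270 = 34/73
P(Y=3 | obs) = 13/90 / 73/270 = 39/73

P(Y = 2 | obs) = 34/73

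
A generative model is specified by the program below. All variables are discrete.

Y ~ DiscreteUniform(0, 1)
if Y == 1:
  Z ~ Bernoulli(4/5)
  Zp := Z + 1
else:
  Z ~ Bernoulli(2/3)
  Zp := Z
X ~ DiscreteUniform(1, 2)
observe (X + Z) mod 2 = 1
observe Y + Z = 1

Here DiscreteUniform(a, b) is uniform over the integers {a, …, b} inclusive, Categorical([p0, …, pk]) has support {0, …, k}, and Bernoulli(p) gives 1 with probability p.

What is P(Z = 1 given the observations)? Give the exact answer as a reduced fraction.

Enumerate traces; 2 have nonzero weight after conditioning:
  (Y=0, Z=1, X=2) weight 1/6
  (Y=1, Z=0, X=1) weight 1/20
Group by Z:
  weight(Z=0) = 1/20
  weight(Z=1) = 1/6
Total weight = 1/20 + 1/6 = 13/60
P(Z=0 | obs) = 1/20 / 13/60 = 3/13
P(Z=1 | obs) = 1/6 / 13/60 = 10/13

P(Z = 1 | obs) = 10/13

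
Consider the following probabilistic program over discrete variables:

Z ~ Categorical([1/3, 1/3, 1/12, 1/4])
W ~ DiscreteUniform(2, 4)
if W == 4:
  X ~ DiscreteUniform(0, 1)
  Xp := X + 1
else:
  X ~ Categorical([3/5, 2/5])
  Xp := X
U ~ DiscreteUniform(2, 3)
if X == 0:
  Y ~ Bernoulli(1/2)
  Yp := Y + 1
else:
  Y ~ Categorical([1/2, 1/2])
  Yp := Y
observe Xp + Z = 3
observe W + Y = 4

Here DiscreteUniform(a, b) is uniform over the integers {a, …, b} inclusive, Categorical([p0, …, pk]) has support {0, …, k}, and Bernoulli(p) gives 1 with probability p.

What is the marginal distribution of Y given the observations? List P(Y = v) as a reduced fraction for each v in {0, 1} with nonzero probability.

Enumerate traces; 8 have nonzero weight after conditioning:
  (Z=1, W=4, X=1, U=2, Y=0) weight 1/72
  (Z=1, W=4, X=1, U=3, Y=0) weight 1/72
  (Z=2, W=3, X=1, U=2, Y=1) weight 1/360
  (Z=2, W=3, X=1, U=3, Y=1) weight 1/360
  (Z=2, W=4, X=0, U=2, Y=0) weight 1/288
  (Z=2, W=4, X=0, U=3, Y=0) weight 1/288
  (Z=3, W=3, X=0, U=2, Y=1) weight 1/80
  (Z=3, W=3, X=0, U=3, Y=1) weight 1/80
Group by Y:
  weight(Y=0) = 5/144
  weight(Y=1) = 11/360
Total weight = 5/144 + 11/360 = 47/720
P(Y=0 | obs) = 5/144 / 47/720 = 25/47
P(Y=1 | obs) = 11/360 / 47/720 = 22/47

P(Y=0) = 25/47, P(Y=1) = 22/47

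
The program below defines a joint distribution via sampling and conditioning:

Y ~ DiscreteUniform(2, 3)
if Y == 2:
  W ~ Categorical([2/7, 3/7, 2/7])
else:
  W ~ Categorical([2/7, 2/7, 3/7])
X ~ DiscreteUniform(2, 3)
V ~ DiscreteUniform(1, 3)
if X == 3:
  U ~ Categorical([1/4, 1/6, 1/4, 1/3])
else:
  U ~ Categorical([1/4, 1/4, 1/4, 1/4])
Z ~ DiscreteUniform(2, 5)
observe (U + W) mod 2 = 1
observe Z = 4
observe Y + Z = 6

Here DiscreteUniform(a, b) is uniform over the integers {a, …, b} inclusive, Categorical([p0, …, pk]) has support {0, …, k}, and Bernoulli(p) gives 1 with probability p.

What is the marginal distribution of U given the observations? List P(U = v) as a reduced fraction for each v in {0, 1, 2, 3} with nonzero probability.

Enumerate traces; 36 have nonzero weight after conditioning:
  (Y=2, W=0, X=2, V=1, U=1, Z=4) weight 1/672
  (Y=2, W=0, X=2, V=1, U=3, Z=4) weight 1/672
  (Y=2, W=0, X=2, V=2, U=1, Z=4) weight 1/672
  (Y=2, W=0, X=2, V=2, U=3, Z=4) weight 1/672
  (Y=2, W=0, X=2, V=3, U=1, Z=4) weight 1/672
  (Y=2, W=0, X=2, V=3, U=3, Z=4) weight 1/672
  (Y=2, W=0, X=3, V=1, U=1, Z=4) weight 1/1008
  (Y=2, W=0, X=3, V=1, U=3, Z=4) weight 1/504
  (Y=2, W=1, X=2, V=1, U=0, Z=4) weight 1/448
  (Y=2, W=1, X=2, V=1, U=2, Z=4) weight 1/448
  … 26 more
Group by U:
  weight(U=0) = 3/224
  weight(U=1) = 5/336
  weight(U=2) = 3/224
  weight(U=3) = 1/48
Total weight = 3/224 + 5/336 + 3/224 + 1/48 = 1/16
P(U=0 | obs) = 3/224 / 1/16 = 3/14
P(U=1 | obs) = 5/336 / 1/16 = 5/21
P(U=2 | obs) = 3/224 / 1/16 = 3/14
P(U=3 | obs) = 1/48 / 1/16 = 1/3

P(U=0) = 3/14, P(U=1) = 5/21, P(U=2) = 3/14, P(U=3) = 1/3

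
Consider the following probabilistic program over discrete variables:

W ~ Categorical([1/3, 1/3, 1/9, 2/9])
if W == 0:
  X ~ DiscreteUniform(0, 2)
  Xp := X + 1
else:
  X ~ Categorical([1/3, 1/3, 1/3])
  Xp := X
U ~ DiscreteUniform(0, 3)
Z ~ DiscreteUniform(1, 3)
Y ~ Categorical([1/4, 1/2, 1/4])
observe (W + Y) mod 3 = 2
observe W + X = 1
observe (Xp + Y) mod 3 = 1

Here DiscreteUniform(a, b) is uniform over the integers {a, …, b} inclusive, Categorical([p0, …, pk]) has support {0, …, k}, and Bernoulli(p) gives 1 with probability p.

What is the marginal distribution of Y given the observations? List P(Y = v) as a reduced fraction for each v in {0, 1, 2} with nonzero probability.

P(Y=1) = 2/3, P(Y=2) = 1/3

Enumerate traces; 24 have nonzero weight after conditioning:
  (W=0, X=1, U=0, Z=1, Y=2) weight 1/432
  (W=0, X=1, U=0, Z=2, Y=2) weight 1/432
  (W=0, X=1, U=0, Z=3, Y=2) weight 1/432
  (W=0, X=1, U=1, Z=1, Y=2) weight 1/432
  (W=0, X=1, U=1, Z=2, Y=2) weight 1/432
  (W=0, X=1, U=1, Z=3, Y=2) weight 1/432
  (W=0, X=1, U=2, Z=1, Y=2) weight 1/432
  (W=0, X=1, U=2, Z=2, Y=2) weight 1/432
  (W=1, X=0, U=0, Z=1, Y=1) weight 1/216
  … 15 more
Group by Y:
  weight(Y=1) = 1/18
  weight(Y=2) = 1/36
Total weight = 1/18 + 1/36 = 1/12
P(Y=1 | obs) = 1/18 / 1/12 = 2/3
P(Y=2 | obs) = 1/36 / 1/12 = 1/3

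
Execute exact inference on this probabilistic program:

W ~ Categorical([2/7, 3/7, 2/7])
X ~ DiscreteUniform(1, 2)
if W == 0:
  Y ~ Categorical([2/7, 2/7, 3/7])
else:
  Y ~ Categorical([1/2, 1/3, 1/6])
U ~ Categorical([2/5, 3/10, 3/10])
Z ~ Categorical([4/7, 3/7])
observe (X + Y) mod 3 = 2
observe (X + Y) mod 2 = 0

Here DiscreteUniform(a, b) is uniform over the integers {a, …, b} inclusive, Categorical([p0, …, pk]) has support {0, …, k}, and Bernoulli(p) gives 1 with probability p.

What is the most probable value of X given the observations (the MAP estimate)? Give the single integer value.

Enumerate traces; 36 have nonzero weight after conditioning:
  (W=0, X=1, Y=1, U=0, Z=0) weight 16/1715
  (W=0, X=1, Y=1, U=0, Z=1) weight 12/1715
  (W=0, X=1, Y=1, U=1, Z=0) weight 12/1715
  (W=0, X=1, Y=1, U=1, Z=1) weight 9/1715
  (W=0, X=1, Y=1, U=2, Z=0) weight 12/1715
  (W=0, X=1, Y=1, U=2, Z=1) weight 9/1715
  (W=0, X=2, Y=0, U=0, Z=0) weight 16/1715
  (W=0, X=2, Y=0, U=0, Z=1) weight 12/1715
  … 28 more
Group by X:
  weight(X=1) = 47/294
  weight(X=2) = 43/196
Total weight = 47/294 + 43/196 = 223/588
P(X=1 | obs) = 47/294 / 223/588 = 94/223
P(X=2 | obs) = 43/196 / 223/588 = 129/223
argmax = 2

argmax_v P(X = v | obs) = 2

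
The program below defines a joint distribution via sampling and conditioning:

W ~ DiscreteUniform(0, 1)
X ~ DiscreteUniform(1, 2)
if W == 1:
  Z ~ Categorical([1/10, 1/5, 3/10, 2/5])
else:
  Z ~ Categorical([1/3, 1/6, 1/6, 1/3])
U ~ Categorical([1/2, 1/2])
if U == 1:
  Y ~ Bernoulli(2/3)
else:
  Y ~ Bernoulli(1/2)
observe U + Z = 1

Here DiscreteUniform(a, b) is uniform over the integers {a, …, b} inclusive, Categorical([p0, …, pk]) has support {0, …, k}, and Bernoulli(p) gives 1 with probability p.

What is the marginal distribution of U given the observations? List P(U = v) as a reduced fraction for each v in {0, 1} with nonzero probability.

Enumerate traces; 16 have nonzero weight after conditioning:
  (W=0, X=1, Z=0, U=1, Y=0) weight 1/72
  (W=0, X=1, Z=0, U=1, Y=1) weight 1/36
  (W=0, X=1, Z=1, U=0, Y=0) weight 1/96
  (W=0, X=1, Z=1, U=0, Y=1) weight 1/96
  (W=0, X=2, Z=0, U=1, Y=0) weight 1/72
  (W=0, X=2, Z=0, U=1, Y=1) weight 1/36
  (W=0, X=2, Z=1, U=0, Y=0) weight 1/96
  (W=0, X=2, Z=1, U=0, Y=1) weight 1/96
  … 8 more
Group by U:
  weight(U=0) = 11/120
  weight(U=1) = 13/120
Total weight = 11/120 + 13/120 = 1/5
P(U=0 | obs) = 11/120 / 1/5 = 11/24
P(U=1 | obs) = 13/120 / 1/5 = 13/24

P(U=0) = 11/24, P(U=1) = 13/24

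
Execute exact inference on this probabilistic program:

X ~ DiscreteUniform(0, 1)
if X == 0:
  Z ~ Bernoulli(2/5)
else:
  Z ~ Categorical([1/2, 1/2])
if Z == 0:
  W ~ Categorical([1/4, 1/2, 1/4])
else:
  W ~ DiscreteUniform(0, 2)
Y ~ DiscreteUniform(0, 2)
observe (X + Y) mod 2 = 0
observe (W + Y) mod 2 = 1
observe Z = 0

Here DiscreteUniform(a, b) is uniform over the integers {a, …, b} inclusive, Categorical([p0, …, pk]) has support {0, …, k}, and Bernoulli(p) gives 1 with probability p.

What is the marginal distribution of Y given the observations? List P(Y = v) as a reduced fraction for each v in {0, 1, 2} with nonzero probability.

P(Y=0) = 6/17, P(Y=1) = 5/17, P(Y=2) = 6/17

Enumerate traces; 4 have nonzero weight after conditioning:
  (X=0, Z=0, W=1, Y=0) weight 1/20
  (X=0, Z=0, W=1, Y=2) weight 1/20
  (X=1, Z=0, W=0, Y=1) weight 1/48
  (X=1, Z=0, W=2, Y=1) weight 1/48
Group by Y:
  weight(Y=0) = 1/20
  weight(Y=1) = 1/24
  weight(Y=2) = 1/20
Total weight = 1/20 + 1/24 + 1/20 = 17/120
P(Y=0 | obs) = 1/20 / 17/120 = 6/17
P(Y=1 | obs) = 1/24 / 17/120 = 5/17
P(Y=2 | obs) = 1/20 / 17/120 = 6/17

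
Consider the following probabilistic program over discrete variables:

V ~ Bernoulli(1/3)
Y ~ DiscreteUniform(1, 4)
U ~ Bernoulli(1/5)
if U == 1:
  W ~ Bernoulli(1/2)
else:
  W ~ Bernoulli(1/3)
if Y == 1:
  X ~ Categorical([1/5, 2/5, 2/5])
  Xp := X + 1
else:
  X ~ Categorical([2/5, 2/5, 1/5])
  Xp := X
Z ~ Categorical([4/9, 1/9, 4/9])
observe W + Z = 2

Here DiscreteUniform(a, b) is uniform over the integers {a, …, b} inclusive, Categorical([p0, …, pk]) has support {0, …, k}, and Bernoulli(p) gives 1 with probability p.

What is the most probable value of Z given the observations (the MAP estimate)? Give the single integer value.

Enumerate traces; 96 have nonzero weight after conditioning:
  (V=0, Y=1, U=0, W=0, X=0, Z=2) weight 16/2025
  (V=0, Y=1, U=0, W=0, X=1, Z=2) weight 32/2025
  (V=0, Y=1, U=0, W=0, X=2, Z=2) weight 32/2025
  (V=0, Y=1, U=0, W=1, X=0, Z=1) weight 2/2025
  (V=0, Y=1, U=0, W=1, X=1, Z=1) weight 4/2025
  (V=0, Y=1, U=0, W=1, X=2, Z=1) weight 4/2025
  (V=0, Y=1, U=1, W=0, X=0, Z=2) weight 1/675
  (V=0, Y=1, U=1, W=0, X=1, Z=2) weight 2/675
  … 88 more
Group by Z:
  weight(Z=1) = 11/270
  weight(Z=2) = 38/135
Total weight = 11/270 + 38/135 = 29/90
P(Z=1 | obs) = 11/270 / 29/90 = 11/87
P(Z=2 | obs) = 38/135 / 29/90 = 76/87
argmax = 2

argmax_v P(Z = v | obs) = 2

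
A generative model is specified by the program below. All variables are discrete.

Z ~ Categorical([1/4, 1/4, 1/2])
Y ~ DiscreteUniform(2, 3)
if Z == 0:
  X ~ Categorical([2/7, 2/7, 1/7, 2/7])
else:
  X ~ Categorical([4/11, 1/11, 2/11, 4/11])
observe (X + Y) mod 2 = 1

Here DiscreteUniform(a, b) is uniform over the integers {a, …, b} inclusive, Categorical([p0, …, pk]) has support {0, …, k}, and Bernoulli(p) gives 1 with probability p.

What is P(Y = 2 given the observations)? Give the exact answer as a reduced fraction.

P(Y = 2 | obs) = 149/308

Enumerate traces; 12 have nonzero weight after conditioning:
  (Z=0, Y=2, X=1) weight 1/28
  (Z=0, Y=2, X=3) weight 1/28
  (Z=0, Y=3, X=0) weight 1/28
  (Z=0, Y=3, X=2) weight 1/56
  (Z=1, Y=2, X=1) weight 1/88
  (Z=1, Y=2, X=3) weight 1/22
  (Z=1, Y=3, X=0) weight 1/22
  (Z=1, Y=3, X=2) weight 1/44
  … 4 more
Group by Y:
  weight(Y=2) = 149/616
  weight(Y=3) = 159/616
Total weight = 149/616 + 159/616 = 1/2
P(Y=2 | obs) = 149/616 / 1/2 = 149/308
P(Y=3 | obs) = 159/616 / 1/2 = 159/308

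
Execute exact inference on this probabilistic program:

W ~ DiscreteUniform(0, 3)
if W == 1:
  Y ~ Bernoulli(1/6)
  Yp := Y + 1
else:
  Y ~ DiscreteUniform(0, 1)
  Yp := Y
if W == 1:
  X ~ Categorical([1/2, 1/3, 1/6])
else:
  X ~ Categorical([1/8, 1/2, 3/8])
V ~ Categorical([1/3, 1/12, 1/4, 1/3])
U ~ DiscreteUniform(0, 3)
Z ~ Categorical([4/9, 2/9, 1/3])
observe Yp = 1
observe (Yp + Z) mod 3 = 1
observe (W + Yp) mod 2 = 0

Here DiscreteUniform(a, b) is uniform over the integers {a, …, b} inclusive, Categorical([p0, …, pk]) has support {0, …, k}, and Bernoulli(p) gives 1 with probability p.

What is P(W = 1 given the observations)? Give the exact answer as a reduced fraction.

Enumerate traces; 96 have nonzero weight after conditioning:
  (W=1, Y=0, X=0, V=0, U=0, Z=0) weight 5/1296
  (W=1, Y=0, X=0, V=0, U=1, Z=0) weight 5/1296
  (W=1, Y=0, X=0, V=0, U=2, Z=0) weight 5/1296
  (W=1, Y=0, X=0, V=0, U=3, Z=0) weight 5/1296
  (W=1, Y=0, X=0, V=1, U=0, Z=0) weight 5/5184
  (W=1, Y=0, X=0, V=1, U=1, Z=0) weight 5/5184
  (W=1, Y=0, X=0, V=1, U=2, Z=0) weight 5/5184
  (W=1, Y=0, X=0, V=1, U=3, Z=0) weight 5/5184
  (W=3, Y=1, X=0, V=0, U=0, Z=0) weight 1/1728
  … 87 more
Group by W:
  weight(W=1) = 5/54
  weight(W=3) = 1/18
Total weight = 5/54 + 1/18 = 4/27
P(W=1 | obs) = 5/54 / 4/27 = 5/8
P(W=3 | obs) = 1/18 / 4/27 = 3/8

P(W = 1 | obs) = 5/8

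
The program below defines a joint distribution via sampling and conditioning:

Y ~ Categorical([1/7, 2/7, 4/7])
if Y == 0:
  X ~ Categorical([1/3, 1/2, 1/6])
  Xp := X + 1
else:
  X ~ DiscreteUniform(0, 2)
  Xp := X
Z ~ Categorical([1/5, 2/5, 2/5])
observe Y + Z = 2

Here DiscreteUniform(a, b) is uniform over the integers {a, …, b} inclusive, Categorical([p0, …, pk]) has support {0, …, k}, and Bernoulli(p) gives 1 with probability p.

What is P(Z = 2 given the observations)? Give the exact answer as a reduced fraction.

P(Z = 2 | obs) = 1/5

Enumerate traces; 9 have nonzero weight after conditioning:
  (Y=0, X=0, Z=2) weight 2/105
  (Y=0, X=1, Z=2) weight 1/35
  (Y=0, X=2, Z=2) weight 1/105
  (Y=1, X=0, Z=1) weight 4/105
  (Y=1, X=1, Z=1) weight 4/105
  (Y=1, X=2, Z=1) weight 4/105
  (Y=2, X=0, Z=0) weight 4/105
  (Y=2, X=1, Z=0) weight 4/105
  … 1 more
Group by Z:
  weight(Z=0) = 4/35
  weight(Z=1) = 4/35
  weight(Z=2) = 2/35
Total weight = 4/35 + 4/35 + 2/35 = 2/7
P(Z=0 | obs) = 4/35 / 2/7 = 2/5
P(Z=1 | obs) = 4/35 / 2/7 = 2/5
P(Z=2 | obs) = 2/35 / 2/7 = 1/5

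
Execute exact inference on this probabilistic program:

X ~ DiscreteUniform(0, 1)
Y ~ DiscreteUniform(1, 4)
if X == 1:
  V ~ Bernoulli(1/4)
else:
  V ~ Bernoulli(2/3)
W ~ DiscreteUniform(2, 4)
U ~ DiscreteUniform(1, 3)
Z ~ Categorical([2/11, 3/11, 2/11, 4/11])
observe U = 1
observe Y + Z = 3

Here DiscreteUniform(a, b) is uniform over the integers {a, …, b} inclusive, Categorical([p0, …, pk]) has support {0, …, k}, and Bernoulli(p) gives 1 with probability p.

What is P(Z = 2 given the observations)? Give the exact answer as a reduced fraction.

P(Z = 2 | obs) = 2/7

Enumerate traces; 36 have nonzero weight after conditioning:
  (X=0, Y=1, V=0, W=2, U=1, Z=2) weight 1/1188
  (X=0, Y=1, V=0, W=3, U=1, Z=2) weight 1/1188
  (X=0, Y=1, V=0, W=4, U=1, Z=2) weight 1/1188
  (X=0, Y=1, V=1, W=2, U=1, Z=2) weight 1/594
  (X=0, Y=1, V=1, W=3, U=1, Z=2) weight 1/594
  (X=0, Y=1, V=1, W=4, U=1, Z=2) weight 1/594
  (X=0, Y=2, V=0, W=2, U=1, Z=1) weight 1/792
  (X=0, Y=2, V=0, W=3, U=1, Z=1) weight 1/792
  (X=0, Y=3, V=0, W=2, U=1, Z=0) weight 1/1188
  … 27 more
Group by Z:
  weight(Z=0) = 1/66
  weight(Z=1) = 1/44
  weight(Z=2) = 1/66
Total weight = 1/66 + 1/44 + 1/66 = 7/132
P(Z=0 | obs) = 1/66 / 7/132 = 2/7
P(Z=1 | obs) = 1/44 / 7/132 = 3/7
P(Z=2 | obs) = 1/66 / 7/132 = 2/7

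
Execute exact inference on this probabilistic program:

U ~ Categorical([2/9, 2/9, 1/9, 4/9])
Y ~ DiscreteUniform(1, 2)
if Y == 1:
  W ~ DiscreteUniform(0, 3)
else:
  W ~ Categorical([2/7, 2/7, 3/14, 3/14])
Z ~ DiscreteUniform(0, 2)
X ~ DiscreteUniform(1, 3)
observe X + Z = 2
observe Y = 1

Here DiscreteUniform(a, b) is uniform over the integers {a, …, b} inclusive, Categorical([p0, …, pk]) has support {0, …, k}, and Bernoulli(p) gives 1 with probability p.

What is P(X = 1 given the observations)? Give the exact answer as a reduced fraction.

P(X = 1 | obs) = 1/2

Enumerate traces; 32 have nonzero weight after conditioning:
  (U=0, Y=1, W=0, Z=0, X=2) weight 1/324
  (U=0, Y=1, W=0, Z=1, X=1) weight 1/324
  (U=0, Y=1, W=1, Z=0, X=2) weight 1/324
  (U=0, Y=1, W=1, Z=1, X=1) weight 1/324
  (U=0, Y=1, W=2, Z=0, X=2) weight 1/324
  (U=0, Y=1, W=2, Z=1, X=1) weight 1/324
  (U=0, Y=1, W=3, Z=0, X=2) weight 1/324
  (U=0, Y=1, W=3, Z=1, X=1) weight 1/324
  … 24 more
Group by X:
  weight(X=1) = 1/18
  weight(X=2) = 1/18
Total weight = 1/18 + 1/18 = 1/9
P(X=1 | obs) = 1/18 / 1/9 = 1/2
P(X=2 | obs) = 1/18 / 1/9 = 1/2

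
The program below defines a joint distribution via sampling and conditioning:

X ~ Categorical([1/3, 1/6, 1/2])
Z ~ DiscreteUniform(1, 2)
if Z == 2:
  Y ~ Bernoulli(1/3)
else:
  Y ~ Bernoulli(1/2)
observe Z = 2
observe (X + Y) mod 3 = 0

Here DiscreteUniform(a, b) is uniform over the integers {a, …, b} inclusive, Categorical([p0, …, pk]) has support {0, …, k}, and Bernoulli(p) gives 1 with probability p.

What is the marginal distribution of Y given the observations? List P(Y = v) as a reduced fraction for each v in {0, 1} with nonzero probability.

P(Y=0) = 4/7, P(Y=1) = 3/7

Enumerate traces; 2 have nonzero weight after conditioning:
  (X=0, Z=2, Y=0) weight 1/9
  (X=2, Z=2, Y=1) weight 1/12
Group by Y:
  weight(Y=0) = 1/9
  weight(Y=1) = 1/12
Total weight = 1/9 + 1/12 = 7/36
P(Y=0 | obs) = 1/9 / 7/36 = 4/7
P(Y=1 | obs) = 1/12 / 7/36 = 3/7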